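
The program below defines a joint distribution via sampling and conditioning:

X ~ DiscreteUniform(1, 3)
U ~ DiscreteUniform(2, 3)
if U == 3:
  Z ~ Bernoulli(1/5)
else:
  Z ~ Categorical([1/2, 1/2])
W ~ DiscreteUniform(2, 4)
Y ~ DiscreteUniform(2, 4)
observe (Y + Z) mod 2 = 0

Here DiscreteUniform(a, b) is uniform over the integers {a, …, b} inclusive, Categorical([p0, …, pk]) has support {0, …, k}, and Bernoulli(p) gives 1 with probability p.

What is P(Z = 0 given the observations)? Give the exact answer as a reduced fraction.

P(Z = 0 | obs) = 26/33

Enumerate traces; 54 have nonzero weight after conditioning:
  (X=1, U=2, Z=0, W=2, Y=2) weight 1/108
  (X=1, U=2, Z=0, W=2, Y=4) weight 1/108
  (X=1, U=2, Z=0, W=3, Y=2) weight 1/108
  (X=1, U=2, Z=0, W=3, Y=4) weight 1/108
  (X=1, U=2, Z=0, W=4, Y=2) weight 1/108
  (X=1, U=2, Z=0, W=4, Y=4) weight 1/108
  (X=1, U=2, Z=1, W=2, Y=3) weight 1/108
  (X=1, U=2, Z=1, W=3, Y=3) weight 1/108
  … 46 more
Group by Z:
  weight(Z=0) = 13/30
  weight(Z=1) = 7/60
Total weight = 13/30 + 7/60 = 11/20
P(Z=0 | obs) = 13/30 / 11/20 = 26/33
P(Z=1 | obs) = 7/60 / 11/20 = 7/33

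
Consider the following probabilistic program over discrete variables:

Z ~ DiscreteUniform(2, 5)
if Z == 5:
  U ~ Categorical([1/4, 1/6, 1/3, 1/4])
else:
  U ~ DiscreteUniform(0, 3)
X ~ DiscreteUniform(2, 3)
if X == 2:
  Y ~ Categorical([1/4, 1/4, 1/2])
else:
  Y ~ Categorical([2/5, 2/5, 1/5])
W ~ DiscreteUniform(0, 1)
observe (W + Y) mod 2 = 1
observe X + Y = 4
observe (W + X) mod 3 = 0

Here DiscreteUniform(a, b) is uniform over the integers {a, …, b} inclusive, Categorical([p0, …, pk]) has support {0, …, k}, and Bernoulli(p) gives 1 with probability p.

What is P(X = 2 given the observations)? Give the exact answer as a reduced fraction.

Enumerate traces; 32 have nonzero weight after conditioning:
  (Z=2, U=0, X=2, Y=2, W=1) weight 1/128
  (Z=2, U=0, X=3, Y=1, W=0) weight 1/160
  (Z=2, U=1, X=2, Y=2, W=1) weight 1/128
  (Z=2, U=1, X=3, Y=1, W=0) weight 1/160
  (Z=2, U=2, X=2, Y=2, W=1) weight 1/128
  (Z=2, U=2, X=3, Y=1, W=0) weight 1/160
  (Z=2, U=3, X=2, Y=2, W=1) weight 1/128
  (Z=2, U=3, X=3, Y=1, W=0) weight 1/160
  … 24 more
Group by X:
  weight(X=2) = 1/8
  weight(X=3) = 1/10
Total weight = 1/8 + 1/10 = 9/40
P(X=2 | obs) = 1/8 / 9/40 = 5/9
P(X=3 | obs) = 1/10 / 9/40 = 4/9

P(X = 2 | obs) = 5/9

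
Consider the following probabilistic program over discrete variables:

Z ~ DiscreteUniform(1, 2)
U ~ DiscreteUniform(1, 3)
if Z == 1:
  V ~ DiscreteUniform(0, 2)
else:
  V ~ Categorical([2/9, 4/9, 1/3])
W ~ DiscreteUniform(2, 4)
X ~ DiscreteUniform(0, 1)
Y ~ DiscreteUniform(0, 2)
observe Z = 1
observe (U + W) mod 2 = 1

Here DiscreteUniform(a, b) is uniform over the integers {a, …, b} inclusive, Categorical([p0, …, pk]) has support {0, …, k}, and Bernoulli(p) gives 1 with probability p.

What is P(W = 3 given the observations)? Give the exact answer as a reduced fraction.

P(W = 3 | obs) = 1/5

Enumerate traces; 90 have nonzero weight after conditioning:
  (Z=1, U=1, V=0, W=2, X=0, Y=0) weight 1/324
  (Z=1, U=1, V=0, W=2, X=0, Y=1) weight 1/324
  (Z=1, U=1, V=0, W=2, X=0, Y=2) weight 1/324
  (Z=1, U=1, V=0, W=2, X=1, Y=0) weight 1/324
  (Z=1, U=1, V=0, W=2, X=1, Y=1) weight 1/324
  (Z=1, U=1, V=0, W=2, X=1, Y=2) weight 1/324
  (Z=1, U=1, V=0, W=4, X=0, Y=0) weight 1/324
  (Z=1, U=1, V=0, W=4, X=0, Y=1) weight 1/324
  (Z=1, U=2, V=0, W=3, X=0, Y=0) weight 1/324
  … 81 more
Group by W:
  weight(W=2) = 1/9
  weight(W=3) = 1/18
  weight(W=4) = 1/9
Total weight = 1/9 + 1/18 + 1/9 = 5/18
P(W=2 | obs) = 1/9 / 5/18 = 2/5
P(W=3 | obs) = 1/18 / 5/18 = 1/5
P(W=4 | obs) = 1/9 / 5/18 = 2/5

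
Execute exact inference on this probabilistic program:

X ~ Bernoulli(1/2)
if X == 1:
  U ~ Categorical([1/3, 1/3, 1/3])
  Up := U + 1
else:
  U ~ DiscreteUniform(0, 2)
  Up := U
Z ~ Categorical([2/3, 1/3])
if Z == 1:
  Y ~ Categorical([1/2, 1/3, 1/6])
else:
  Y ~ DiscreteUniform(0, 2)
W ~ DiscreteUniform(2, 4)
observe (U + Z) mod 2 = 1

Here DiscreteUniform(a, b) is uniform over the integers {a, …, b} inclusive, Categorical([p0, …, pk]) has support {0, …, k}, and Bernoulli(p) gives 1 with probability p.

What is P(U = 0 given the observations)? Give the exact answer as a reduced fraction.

P(U = 0 | obs) = 1/4

Enumerate traces; 54 have nonzero weight after conditioning:
  (X=0, U=0, Z=1, Y=0, W=2) weight 1/108
  (X=0, U=0, Z=1, Y=0, W=3) weight 1/108
  (X=0, U=0, Z=1, Y=0, W=4) weight 1/108
  (X=0, U=0, Z=1, Y=1, W=2) weight 1/162
  (X=0, U=0, Z=1, Y=1, W=3) weight 1/162
  (X=0, U=0, Z=1, Y=1, W=4) weight 1/162
  (X=0, U=0, Z=1, Y=2, W=2) weight 1/324
  (X=0, U=0, Z=1, Y=2, W=3) weight 1/324
  (X=0, U=1, Z=0, Y=0, W=2) weight 1/81
  (X=0, U=2, Z=1, Y=0, W=2) weight 1/108
  … 44 more
Group by U:
  weight(U=0) = 1/9
  weight(U=1) = 2/9
  weight(U=2) = 1/9
Total weight = 1/9 + 2/9 + 1/9 = 4/9
P(U=0 | obs) = 1/9 / 4/9 = 1/4
P(U=1 | obs) = 2/9 / 4/9 = 1/2
P(U=2 | obs) = 1/9 / 4/9 = 1/4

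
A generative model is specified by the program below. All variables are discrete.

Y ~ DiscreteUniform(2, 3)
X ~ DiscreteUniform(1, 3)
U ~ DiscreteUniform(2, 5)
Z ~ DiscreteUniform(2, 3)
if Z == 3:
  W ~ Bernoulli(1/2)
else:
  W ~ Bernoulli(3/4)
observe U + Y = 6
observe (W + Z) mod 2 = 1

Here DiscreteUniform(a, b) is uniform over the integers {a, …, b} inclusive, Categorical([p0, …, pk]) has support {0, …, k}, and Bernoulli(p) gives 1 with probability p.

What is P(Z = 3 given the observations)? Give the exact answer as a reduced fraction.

P(Z = 3 | obs) = 2/5

Enumerate traces; 12 have nonzero weight after conditioning:
  (Y=2, X=1, U=4, Z=2, W=1) weight 1/64
  (Y=2, X=1, U=4, Z=3, W=0) weight 1/96
  (Y=2, X=2, U=4, Z=2, W=1) weight 1/64
  (Y=2, X=2, U=4, Z=3, W=0) weight 1/96
  (Y=2, X=3, U=4, Z=2, W=1) weight 1/64
  (Y=2, X=3, U=4, Z=3, W=0) weight 1/96
  (Y=3, X=1, U=3, Z=2, W=1) weight 1/64
  (Y=3, X=1, U=3, Z=3, W=0) weight 1/96
  … 4 more
Group by Z:
  weight(Z=2) = 3/32
  weight(Z=3) = 1/16
Total weight = 3/32 + 1/16 = 5/32
P(Z=2 | obs) = 3/32 / 5/32 = 3/5
P(Z=3 | obs) = 1/16 / 5/32 = 2/5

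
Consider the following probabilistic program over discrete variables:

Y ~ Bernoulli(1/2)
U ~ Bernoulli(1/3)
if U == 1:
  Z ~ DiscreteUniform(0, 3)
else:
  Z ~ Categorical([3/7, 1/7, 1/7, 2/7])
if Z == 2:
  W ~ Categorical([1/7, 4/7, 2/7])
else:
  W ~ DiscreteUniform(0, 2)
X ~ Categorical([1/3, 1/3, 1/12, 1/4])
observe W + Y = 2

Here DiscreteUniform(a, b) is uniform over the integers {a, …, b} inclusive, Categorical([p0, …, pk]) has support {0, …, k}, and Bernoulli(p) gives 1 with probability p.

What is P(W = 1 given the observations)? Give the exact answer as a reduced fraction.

Enumerate traces; 64 have nonzero weight after conditioning:
  (Y=0, U=0, Z=0, W=2, X=0) weight 1/63
  (Y=0, U=0, Z=0, W=2, X=1) weight 1/63
  (Y=0, U=0, Z=0, W=2, X=2) weight 1/252
  (Y=0, U=0, Z=0, W=2, X=3) weight 1/84
  (Y=0, U=0, Z=1, W=2, X=0) weight 1/189
  (Y=0, U=0, Z=1, W=2, X=1) weight 1/189
  (Y=0, U=0, Z=1, W=2, X=2) weight 1/756
  (Y=0, U=0, Z=1, W=2, X=3) weight 1/252
  (Y=1, U=0, Z=0, W=1, X=0) weight 1/63
  … 55 more
Group by W:
  weight(W=1) = 221/1176
  weight(W=2) = 191/1176
Total weight = 221/1176 + 191/1176 = 103/294
P(W=1 | obs) = 221/1176 / 103/294 = 221/412
P(W=2 | obs) = 191/1176 / 103/294 = 191/412

P(W = 1 | obs) = 221/412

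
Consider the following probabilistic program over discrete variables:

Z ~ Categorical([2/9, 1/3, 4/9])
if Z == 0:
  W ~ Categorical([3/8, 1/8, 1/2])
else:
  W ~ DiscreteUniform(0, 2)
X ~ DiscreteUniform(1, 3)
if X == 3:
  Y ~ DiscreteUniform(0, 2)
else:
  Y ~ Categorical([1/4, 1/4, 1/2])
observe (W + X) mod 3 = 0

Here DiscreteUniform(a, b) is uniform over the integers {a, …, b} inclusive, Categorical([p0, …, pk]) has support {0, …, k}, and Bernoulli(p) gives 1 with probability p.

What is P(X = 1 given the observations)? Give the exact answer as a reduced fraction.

Enumerate traces; 27 have nonzero weight after conditioning:
  (Z=0, W=0, X=3, Y=0) weight 1/108
  (Z=0, W=0, X=3, Y=1) weight 1/108
  (Z=0, W=0, X=3, Y=2) weight 1/108
  (Z=0, W=1, X=2, Y=0) weight 1/432
  (Z=0, W=1, X=2, Y=1) weight 1/432
  (Z=0, W=1, X=2, Y=2) weight 1/216
  (Z=0, W=2, X=1, Y=0) weight 1/108
  (Z=0, W=2, X=1, Y=1) weight 1/108
  … 19 more
Group by X:
  weight(X=1) = 10/81
  weight(X=2) = 31/324
  weight(X=3) = 37/324
Total weight = 10/81 + 31/324 + 37/324 = 1/3
P(X=1 | obs) = 10/81 / 1/3 = 10/27
P(X=2 | obs) = 31/324 / 1/3 = 31/108
P(X=3 | obs) = 37/324 / 1/3 = 37/108

P(X = 1 | obs) = 10/27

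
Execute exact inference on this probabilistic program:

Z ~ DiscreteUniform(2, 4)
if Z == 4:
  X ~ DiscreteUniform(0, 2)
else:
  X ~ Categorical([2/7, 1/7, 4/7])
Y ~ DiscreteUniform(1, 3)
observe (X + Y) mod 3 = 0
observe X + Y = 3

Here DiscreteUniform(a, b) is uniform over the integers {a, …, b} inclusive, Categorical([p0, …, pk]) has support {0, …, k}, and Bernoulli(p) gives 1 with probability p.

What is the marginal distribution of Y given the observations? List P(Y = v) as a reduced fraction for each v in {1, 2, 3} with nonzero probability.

Enumerate traces; 9 have nonzero weight after conditioning:
  (Z=2, X=0, Y=3) weight 2/63
  (Z=2, X=1, Y=2) weight 1/63
  (Z=2, X=2, Y=1) weight 4/63
  (Z=3, X=0, Y=3) weight 2/63
  (Z=3, X=1, Y=2) weight 1/63
  (Z=3, X=2, Y=1) weight 4/63
  (Z=4, X=0, Y=3) weight 1/27
  (Z=4, X=1, Y=2) weight 1/27
  … 1 more
Group by Y:
  weight(Y=1) = 31/189
  weight(Y=2) = 13/189
  weight(Y=3) = 19/189
Total weight = 31/189 + 13/189 + 19/189 = 1/3
P(Y=1 | obs) = 31/189 / 1/3 = 31/63
P(Y=2 | obs) = 13/189 / 1/3 = 13/63
P(Y=3 | obs) = 19/189 / 1/3 = 19/63

P(Y=1) = 31/63, P(Y=2) = 13/63, P(Y=3) = 19/63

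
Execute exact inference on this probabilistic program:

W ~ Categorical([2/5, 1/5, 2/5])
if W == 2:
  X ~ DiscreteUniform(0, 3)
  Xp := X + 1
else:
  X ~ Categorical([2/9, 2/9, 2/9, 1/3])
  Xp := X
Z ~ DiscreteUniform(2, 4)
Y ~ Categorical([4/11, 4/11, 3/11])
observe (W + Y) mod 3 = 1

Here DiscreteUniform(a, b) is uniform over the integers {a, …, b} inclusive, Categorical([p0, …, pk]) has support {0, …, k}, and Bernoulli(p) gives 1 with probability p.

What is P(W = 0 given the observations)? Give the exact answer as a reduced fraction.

P(W = 0 | obs) = 4/9

Enumerate traces; 36 have nonzero weight after conditioning:
  (W=0, X=0, Z=2, Y=1) weight 16/1485
  (W=0, X=0, Z=3, Y=1) weight 16/1485
  (W=0, X=0, Z=4, Y=1) weight 16/1485
  (W=0, X=1, Z=2, Y=1) weight 16/1485
  (W=0, X=1, Z=3, Y=1) weight 16/1485
  (W=0, X=1, Z=4, Y=1) weight 16/1485
  (W=0, X=2, Z=2, Y=1) weight 16/1485
  (W=0, X=2, Z=3, Y=1) weight 16/1485
  (W=1, X=0, Z=2, Y=0) weight 8/1485
  (W=2, X=0, Z=2, Y=2) weight 1/110
  … 26 more
Group by W:
  weight(W=0) = 8/55
  weight(W=1) = 4/55
  weight(W=2) = 6/55
Total weight = 8/55 + 4/55 + 6/55 = 18/55
P(W=0 | obs) = 8/55 / 18/55 = 4/9
P(W=1 | obs) = 4/55 / 18/55 = 2/9
P(W=2 | obs) = 6/55 / 18/55 = 1/3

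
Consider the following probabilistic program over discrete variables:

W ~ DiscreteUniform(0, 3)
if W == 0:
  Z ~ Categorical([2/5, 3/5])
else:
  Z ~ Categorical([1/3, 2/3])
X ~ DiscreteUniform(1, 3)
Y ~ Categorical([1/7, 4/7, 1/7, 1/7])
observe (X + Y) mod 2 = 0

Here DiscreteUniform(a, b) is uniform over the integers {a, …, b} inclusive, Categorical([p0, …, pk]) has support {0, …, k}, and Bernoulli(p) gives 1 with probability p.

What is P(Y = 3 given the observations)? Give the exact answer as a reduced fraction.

Enumerate traces; 48 have nonzero weight after conditioning:
  (W=0, Z=0, X=1, Y=1) weight 2/105
  (W=0, Z=0, X=1, Y=3) weight 1/210
  (W=0, Z=0, X=2, Y=0) weight 1/210
  (W=0, Z=0, X=2, Y=2) weight 1/210
  (W=0, Z=0, X=3, Y=1) weight 2/105
  (W=0, Z=0, X=3, Y=3) weight 1/210
  (W=0, Z=1, X=1, Y=1) weight 1/35
  (W=0, Z=1, X=1, Y=3) weight 1/140
  … 40 more
Group by Y:
  weight(Y=0) = 1/21
  weight(Y=1) = 8/21
  weight(Y=2) = 1/21
  weight(Y=3) = 2/21
Total weight = 1/21 + 8/21 + 1/21 + 2/21 = 4/7
P(Y=0 | obs) = 1/21 / 4/7 = 1/12
P(Y=1 | obs) = 8/21 / 4/7 = 2/3
P(Y=2 | obs) = 1/21 / 4/7 = 1/12
P(Y=3 | obs) = 2/21 / 4/7 = 1/6

P(Y = 3 | obs) = 1/6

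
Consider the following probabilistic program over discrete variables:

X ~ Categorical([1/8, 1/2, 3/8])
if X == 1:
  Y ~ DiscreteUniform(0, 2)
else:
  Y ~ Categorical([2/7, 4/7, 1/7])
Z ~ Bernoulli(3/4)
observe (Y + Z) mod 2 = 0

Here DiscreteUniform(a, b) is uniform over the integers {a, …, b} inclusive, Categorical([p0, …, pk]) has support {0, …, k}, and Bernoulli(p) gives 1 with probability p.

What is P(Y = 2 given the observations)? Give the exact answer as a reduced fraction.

P(Y = 2 | obs) = 1/8

Enumerate traces; 9 have nonzero weight after conditioning:
  (X=0, Y=0, Z=0) weight 1/112
  (X=0, Y=1, Z=1) weight 3/56
  (X=0, Y=2, Z=0) weight 1/224
  (X=1, Y=0, Z=0) weight 1/24
  (X=1, Y=1, Z=1) weight 1/8
  (X=1, Y=2, Z=0) weight 1/24
  (X=2, Y=0, Z=0) weight 3/112
  (X=2, Y=1, Z=1) weight 9/56
  … 1 more
Group by Y:
  weight(Y=0) = 13/168
  weight(Y=1) = 19/56
  weight(Y=2) = 5/84
Total weight = 13/168 + 19/56 + 5/84 = 10/21
P(Y=0 | obs) = 13/168 / 10/21 = 13/80
P(Y=1 | obs) = 19/56 / 10/21 = 57/80
P(Y=2 | obs) = 5/84 / 10/21 = 1/8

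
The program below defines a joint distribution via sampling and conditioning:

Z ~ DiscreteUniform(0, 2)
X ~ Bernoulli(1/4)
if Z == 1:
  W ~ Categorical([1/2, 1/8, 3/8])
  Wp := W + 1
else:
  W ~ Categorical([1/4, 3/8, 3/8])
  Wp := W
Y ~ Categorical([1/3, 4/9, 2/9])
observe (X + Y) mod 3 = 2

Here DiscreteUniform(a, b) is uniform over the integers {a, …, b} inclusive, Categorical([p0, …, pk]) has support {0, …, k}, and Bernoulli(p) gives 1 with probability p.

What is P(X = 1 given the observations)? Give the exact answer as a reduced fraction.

Enumerate traces; 18 have nonzero weight after conditioning:
  (Z=0, X=0, W=0, Y=2) weight 1/72
  (Z=0, X=0, W=1, Y=2) weight 1/48
  (Z=0, X=0, W=2, Y=2) weight 1/48
  (Z=0, X=1, W=0, Y=1) weight 1/108
  (Z=0, X=1, W=1, Y=1) weight 1/72
  (Z=0, X=1, W=2, Y=1) weight 1/72
  (Z=1, X=0, W=0, Y=2) weight 1/36
  (Z=1, X=0, W=1, Y=2) weight 1/144
  … 10 more
Group by X:
  weight(X=0) = 1/6
  weight(X=1) = 1/9
Total weight = 1/6 + 1/9 = 5/18
P(X=0 | obs) = 1/6 / 5/18 = 3/5
P(X=1 | obs) = 1/9 / 5/18 = 2/5

P(X = 1 | obs) = 2/5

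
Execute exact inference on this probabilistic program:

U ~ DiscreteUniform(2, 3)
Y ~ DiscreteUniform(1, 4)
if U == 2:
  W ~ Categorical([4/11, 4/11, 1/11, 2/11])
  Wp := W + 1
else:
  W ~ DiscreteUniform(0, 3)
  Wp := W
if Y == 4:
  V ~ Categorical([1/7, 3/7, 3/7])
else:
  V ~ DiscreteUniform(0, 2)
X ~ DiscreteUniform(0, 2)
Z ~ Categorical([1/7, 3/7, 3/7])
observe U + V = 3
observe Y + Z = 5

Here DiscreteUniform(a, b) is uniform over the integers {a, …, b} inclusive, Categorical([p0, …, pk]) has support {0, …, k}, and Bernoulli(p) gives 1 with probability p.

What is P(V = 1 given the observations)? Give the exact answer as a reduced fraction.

P(V = 1 | obs) = 8/13

Enumerate traces; 48 have nonzero weight after conditioning:
  (U=2, Y=3, W=0, V=1, X=0, Z=2) weight 1/462
  (U=2, Y=3, W=0, V=1, X=1, Z=2) weight 1/462
  (U=2, Y=3, W=0, V=1, X=2, Z=2) weight 1/462
  (U=2, Y=3, W=1, V=1, X=0, Z=2) weight 1/462
  (U=2, Y=3, W=1, V=1, X=1, Z=2) weight 1/462
  (U=2, Y=3, W=1, V=1, X=2, Z=2) weight 1/462
  (U=2, Y=3, W=2, V=1, X=0, Z=2) weight 1/1848
  (U=2, Y=3, W=2, V=1, X=1, Z=2) weight 1/1848
  (U=3, Y=3, W=0, V=0, X=0, Z=2) weight 1/672
  … 39 more
Group by V:
  weight(V=0) = 5/196
  weight(V=1) = 2/49
Total weight = 5/196 + 2/49 = 13/196
P(V=0 | obs) = 5/196 / 13/196 = 5/13
P(V=1 | obs) = 2/49 / 13/196 = 8/13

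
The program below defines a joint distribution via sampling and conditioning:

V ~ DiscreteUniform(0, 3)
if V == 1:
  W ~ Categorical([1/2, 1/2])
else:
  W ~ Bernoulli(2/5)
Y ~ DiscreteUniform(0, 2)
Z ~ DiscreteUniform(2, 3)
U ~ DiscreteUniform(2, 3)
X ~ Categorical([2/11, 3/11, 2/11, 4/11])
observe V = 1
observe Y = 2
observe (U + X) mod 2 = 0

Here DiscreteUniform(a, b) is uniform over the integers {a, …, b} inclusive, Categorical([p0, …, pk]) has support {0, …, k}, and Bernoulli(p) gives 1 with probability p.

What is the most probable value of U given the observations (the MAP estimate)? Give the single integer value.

Enumerate traces; 16 have nonzero weight after conditioning:
  (V=1, W=0, Y=2, Z=2, U=2, X=0) weight 1/528
  (V=1, W=0, Y=2, Z=2, U=2, X=2) weight 1/528
  (V=1, W=0, Y=2, Z=2, U=3, X=1) weight 1/352
  (V=1, W=0, Y=2, Z=2, U=3, X=3) weight 1/264
  (V=1, W=0, Y=2, Z=3, U=2, X=0) weight 1/528
  (V=1, W=0, Y=2, Z=3, U=2, X=2) weight 1/528
  (V=1, W=0, Y=2, Z=3, U=3, X=1) weight 1/352
  (V=1, W=0, Y=2, Z=3, U=3, X=3) weight 1/264
  … 8 more
Group by U:
  weight(U=2) = 1/66
  weight(U=3) = 7/264
Total weight = 1/66 + 7/264 = 1/24
P(U=2 | obs) = 1/66 / 1/24 = 4/11
P(U=3 | obs) = 7/264 / 1/24 = 7/11
argmax = 3

argmax_v P(U = v | obs) = 3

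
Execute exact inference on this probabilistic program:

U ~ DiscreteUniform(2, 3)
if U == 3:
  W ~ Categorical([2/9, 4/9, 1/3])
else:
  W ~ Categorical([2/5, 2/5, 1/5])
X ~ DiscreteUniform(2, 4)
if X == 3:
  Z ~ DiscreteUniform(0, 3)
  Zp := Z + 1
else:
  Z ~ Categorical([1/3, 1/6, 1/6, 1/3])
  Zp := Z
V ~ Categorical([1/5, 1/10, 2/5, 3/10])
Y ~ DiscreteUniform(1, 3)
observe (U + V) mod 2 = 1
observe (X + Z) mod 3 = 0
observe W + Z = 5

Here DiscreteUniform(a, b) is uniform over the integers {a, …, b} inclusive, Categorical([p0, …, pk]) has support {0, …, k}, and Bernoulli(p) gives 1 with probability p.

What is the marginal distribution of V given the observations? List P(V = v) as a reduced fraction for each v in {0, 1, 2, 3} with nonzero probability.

P(V=0) = 5/21, P(V=1) = 1/14, P(V=2) = 10/21, P(V=3) = 3/14

Enumerate traces; 12 have nonzero weight after conditioning:
  (U=2, W=2, X=3, Z=3, V=1, Y=1) weight 1/3600
  (U=2, W=2, X=3, Z=3, V=1, Y=2) weight 1/3600
  (U=2, W=2, X=3, Z=3, V=1, Y=3) weight 1/3600
  (U=2, W=2, X=3, Z=3, V=3, Y=1) weight 1/1200
  (U=2, W=2, X=3, Z=3, V=3, Y=2) weight 1/1200
  (U=2, W=2, X=3, Z=3, V=3, Y=3) weight 1/1200
  (U=3, W=2, X=3, Z=3, V=0, Y=1) weight 1/1080
  (U=3, W=2, X=3, Z=3, V=0, Y=2) weight 1/1080
  (U=3, W=2, X=3, Z=3, V=2, Y=1) weight 1/540
  … 3 more
Group by V:
  weight(V=0) = 1/360
  weight(V=1) = 1/1200
  weight(V=2) = 1/180
  weight(V=3) = 1/400
Total weight = 1/360 + 1/1200 + 1/180 + 1/400 = 7/600
P(V=0 | obs) = 1/360 / 7/600 = 5/21
P(V=1 | obs) = 1/1200 / 7/600 = 1/14
P(V=2 | obs) = 1/180 / 7/600 = 10/21
P(V=3 | obs) = 1/400 / 7/600 = 3/14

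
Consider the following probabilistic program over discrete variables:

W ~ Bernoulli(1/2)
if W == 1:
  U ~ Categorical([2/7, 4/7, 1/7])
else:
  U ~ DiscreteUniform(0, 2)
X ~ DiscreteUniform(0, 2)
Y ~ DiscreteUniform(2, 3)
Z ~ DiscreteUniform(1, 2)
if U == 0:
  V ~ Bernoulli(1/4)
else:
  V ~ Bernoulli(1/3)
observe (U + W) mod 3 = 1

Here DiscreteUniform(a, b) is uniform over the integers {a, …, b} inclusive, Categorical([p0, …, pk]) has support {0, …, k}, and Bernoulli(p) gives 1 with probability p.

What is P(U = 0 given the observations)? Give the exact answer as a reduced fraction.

P(U = 0 | obs) = 6/13

Enumerate traces; 48 have nonzero weight after conditioning:
  (W=0, U=1, X=0, Y=2, Z=1, V=0) weight 1/108
  (W=0, U=1, X=0, Y=2, Z=1, V=1) weight 1/216
  (W=0, U=1, X=0, Y=2, Z=2, V=0) weight 1/108
  (W=0, U=1, X=0, Y=2, Z=2, V=1) weight 1/216
  (W=0, U=1, X=0, Y=3, Z=1, V=0) weight 1/108
  (W=0, U=1, X=0, Y=3, Z=1, V=1) weight 1/216
  (W=0, U=1, X=0, Y=3, Z=2, V=0) weight 1/108
  (W=0, U=1, X=0, Y=3, Z=2, V=1) weight 1/216
  (W=1, U=0, X=0, Y=2, Z=1, V=0) weight 1/112
  … 39 more
Group by U:
  weight(U=0) = 1/7
  weight(U=1) = 1/6
Total weight = 1/7 + 1/6 = 13/42
P(U=0 | obs) = 1/7 / 13/42 = 6/13
P(U=1 | obs) = 1/6 / 13/42 = 7/13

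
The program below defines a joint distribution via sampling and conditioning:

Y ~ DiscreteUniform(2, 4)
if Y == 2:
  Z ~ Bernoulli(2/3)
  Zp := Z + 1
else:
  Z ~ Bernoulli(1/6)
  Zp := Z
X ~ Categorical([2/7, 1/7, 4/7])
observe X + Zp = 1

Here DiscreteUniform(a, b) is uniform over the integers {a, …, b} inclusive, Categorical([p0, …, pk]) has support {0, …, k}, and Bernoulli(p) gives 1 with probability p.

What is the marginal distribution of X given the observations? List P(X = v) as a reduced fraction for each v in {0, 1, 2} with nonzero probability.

P(X=0) = 4/9, P(X=1) = 5/9

Enumerate traces; 5 have nonzero weight after conditioning:
  (Y=2, Z=0, X=0) weight 2/63
  (Y=3, Z=0, X=1) weight 5/126
  (Y=3, Z=1, X=0) weight 1/63
  (Y=4, Z=0, X=1) weight 5/126
  (Y=4, Z=1, X=0) weight 1/63
Group by X:
  weight(X=0) = 4/63
  weight(X=1) = 5/63
Total weight = 4/63 + 5/63 = 1/7
P(X=0 | obs) = 4/63 / 1/7 = 4/9
P(X=1 | obs) = 5/63 / 1/7 = 5/9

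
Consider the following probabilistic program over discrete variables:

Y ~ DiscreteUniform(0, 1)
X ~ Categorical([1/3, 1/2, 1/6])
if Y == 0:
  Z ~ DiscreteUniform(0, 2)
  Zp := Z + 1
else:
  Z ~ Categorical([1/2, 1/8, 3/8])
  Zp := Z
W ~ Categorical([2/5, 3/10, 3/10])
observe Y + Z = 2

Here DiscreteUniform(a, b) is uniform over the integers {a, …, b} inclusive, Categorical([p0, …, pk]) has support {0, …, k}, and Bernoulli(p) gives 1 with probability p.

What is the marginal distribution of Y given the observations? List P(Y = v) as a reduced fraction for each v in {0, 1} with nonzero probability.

Enumerate traces; 18 have nonzero weight after conditioning:
  (Y=0, X=0, Z=2, W=0) weight 1/45
  (Y=0, X=0, Z=2, W=1) weight 1/60
  (Y=0, X=0, Z=2, W=2) weight 1/60
  (Y=0, X=1, Z=2, W=0) weight 1/30
  (Y=0, X=1, Z=2, W=1) weight 1/40
  (Y=0, X=1, Z=2, W=2) weight 1/40
  (Y=0, X=2, Z=2, W=0) weight 1/90
  (Y=0, X=2, Z=2, W=1) weight 1/120
  (Y=1, X=0, Z=1, W=0) weight 1/120
  … 9 more
Group by Y:
  weight(Y=0) = 1/6
  weight(Y=1) = 1/16
Total weight = 1/6 + 1/16 = 11/48
P(Y=0 | obs) = 1/6 / 11/48 = 8/11
P(Y=1 | obs) = 1/16 / 11/48 = 3/11

P(Y=0) = 8/11, P(Y=1) = 3/11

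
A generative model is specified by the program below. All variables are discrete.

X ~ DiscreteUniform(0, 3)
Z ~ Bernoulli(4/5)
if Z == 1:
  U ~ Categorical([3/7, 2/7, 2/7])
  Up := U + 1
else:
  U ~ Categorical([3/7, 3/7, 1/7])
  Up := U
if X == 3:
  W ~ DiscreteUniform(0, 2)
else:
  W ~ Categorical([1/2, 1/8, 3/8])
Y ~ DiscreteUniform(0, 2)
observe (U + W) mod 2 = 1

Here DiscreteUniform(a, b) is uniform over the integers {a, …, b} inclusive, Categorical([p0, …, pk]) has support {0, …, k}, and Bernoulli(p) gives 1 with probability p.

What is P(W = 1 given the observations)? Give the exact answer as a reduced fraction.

P(W = 1 | obs) = 408/1277

Enumerate traces; 96 have nonzero weight after conditioning:
  (X=0, Z=0, U=0, W=1, Y=0) weight 1/1120
  (X=0, Z=0, U=0, W=1, Y=1) weight 1/1120
  (X=0, Z=0, U=0, W=1, Y=2) weight 1/1120
  (X=0, Z=0, U=1, W=0, Y=0) weight 1/280
  (X=0, Z=0, U=1, W=0, Y=1) weight 1/280
  (X=0, Z=0, U=1, W=0, Y=2) weight 1/280
  (X=0, Z=0, U=1, W=2, Y=0) weight 3/1120
  (X=0, Z=0, U=1, W=2, Y=1) weight 3/1120
  … 88 more
Group by W:
  weight(W=0) = 121/840
  weight(W=1) = 17/140
  weight(W=2) = 11/96
Total weight = 121/840 + 17/140 + 11/96 = 1277/3360
P(W=0 | obs) = 121/840 / 1277/3360 = 484/1277
P(W=1 | obs) = 17/140 / 1277/3360 = 408/1277
P(W=2 | obs) = 11/96 / 1277/3360 = 385/1277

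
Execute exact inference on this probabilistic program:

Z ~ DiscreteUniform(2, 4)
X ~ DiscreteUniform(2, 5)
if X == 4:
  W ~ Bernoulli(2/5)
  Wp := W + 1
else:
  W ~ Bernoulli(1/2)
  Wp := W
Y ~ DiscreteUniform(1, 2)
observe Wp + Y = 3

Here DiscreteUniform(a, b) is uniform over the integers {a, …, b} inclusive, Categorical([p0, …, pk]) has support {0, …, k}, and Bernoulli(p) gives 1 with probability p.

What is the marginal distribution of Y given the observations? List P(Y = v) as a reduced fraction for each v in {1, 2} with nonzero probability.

P(Y=1) = 4/25, P(Y=2) = 21/25

Enumerate traces; 15 have nonzero weight after conditioning:
  (Z=2, X=2, W=1, Y=2) weight 1/48
  (Z=2, X=3, W=1, Y=2) weight 1/48
  (Z=2, X=4, W=0, Y=2) weight 1/40
  (Z=2, X=4, W=1, Y=1) weight 1/60
  (Z=2, X=5, W=1, Y=2) weight 1/48
  (Z=3, X=2, W=1, Y=2) weight 1/48
  (Z=3, X=3, W=1, Y=2) weight 1/48
  (Z=3, X=4, W=0, Y=2) weight 1/40
  … 7 more
Group by Y:
  weight(Y=1) = 1/20
  weight(Y=2) = 21/80
Total weight = 1/20 + 21/80 = 5/16
P(Y=1 | obs) = 1/20 / 5/16 = 4/25
P(Y=2 | obs) = 21/80 / 5/16 = 21/25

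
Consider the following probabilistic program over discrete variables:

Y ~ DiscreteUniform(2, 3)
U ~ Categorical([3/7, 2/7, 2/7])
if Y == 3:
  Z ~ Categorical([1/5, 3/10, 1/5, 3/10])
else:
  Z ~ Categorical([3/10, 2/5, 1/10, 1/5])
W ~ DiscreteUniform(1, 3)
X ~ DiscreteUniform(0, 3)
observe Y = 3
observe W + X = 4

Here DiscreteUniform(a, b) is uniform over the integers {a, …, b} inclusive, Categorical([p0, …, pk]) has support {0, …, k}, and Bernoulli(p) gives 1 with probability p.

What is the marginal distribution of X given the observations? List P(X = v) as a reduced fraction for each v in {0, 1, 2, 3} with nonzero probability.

Enumerate traces; 36 have nonzero weight after conditioning:
  (Y=3, U=0, Z=0, W=1, X=3) weight 1/280
  (Y=3, U=0, Z=0, W=2, X=2) weight 1/280
  (Y=3, U=0, Z=0, W=3, X=1) weight 1/280
  (Y=3, U=0, Z=1, W=1, X=3) weight 3/560
  (Y=3, U=0, Z=1, W=2, X=2) weight 3/560
  (Y=3, U=0, Z=1, W=3, X=1) weight 3/560
  (Y=3, U=0, Z=2, W=1, X=3) weight 1/280
  (Y=3, U=0, Z=2, W=2, X=2) weight 1/280
  … 28 more
Group by X:
  weight(X=1) = 1/24
  weight(X=2) = 1/24
  weight(X=3) = 1/24
Total weight = 1/24 + 1/24 + 1/24 = 1/8
P(X=1 | obs) = 1/24 / 1/8 = 1/3
P(X=2 | obs) = 1/24 / 1/8 = 1/3
P(X=3 | obs) = 1/24 / 1/8 = 1/3

P(X=1) = 1/3, P(X=2) = 1/3, P(X=3) = 1/3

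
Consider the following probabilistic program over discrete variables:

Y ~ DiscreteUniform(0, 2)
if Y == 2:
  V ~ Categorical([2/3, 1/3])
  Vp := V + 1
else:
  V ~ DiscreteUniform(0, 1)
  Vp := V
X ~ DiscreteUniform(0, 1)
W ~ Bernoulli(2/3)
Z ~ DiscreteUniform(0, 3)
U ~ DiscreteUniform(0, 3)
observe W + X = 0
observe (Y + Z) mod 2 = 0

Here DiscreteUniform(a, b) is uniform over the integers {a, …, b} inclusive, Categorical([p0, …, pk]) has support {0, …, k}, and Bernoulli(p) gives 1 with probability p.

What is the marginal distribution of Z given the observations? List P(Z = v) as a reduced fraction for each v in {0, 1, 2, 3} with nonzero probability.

Enumerate traces; 48 have nonzero weight after conditioning:
  (Y=0, V=0, X=0, W=0, Z=0, U=0) weight 1/576
  (Y=0, V=0, X=0, W=0, Z=0, U=1) weight 1/576
  (Y=0, V=0, X=0, W=0, Z=0, U=2) weight 1/576
  (Y=0, V=0, X=0, W=0, Z=0, U=3) weight 1/576
  (Y=0, V=0, X=0, W=0, Z=2, U=0) weight 1/576
  (Y=0, V=0, X=0, W=0, Z=2, U=1) weight 1/576
  (Y=0, V=0, X=0, W=0, Z=2, U=2) weight 1/576
  (Y=0, V=0, X=0, W=0, Z=2, U=3) weight 1/576
  (Y=1, V=0, X=0, W=0, Z=1, U=0) weight 1/576
  (Y=1, V=0, X=0, W=0, Z=3, U=0) weight 1/576
  … 38 more
Group by Z:
  weight(Z=0) = 1/36
  weight(Z=1) = 1/72
  weight(Z=2) = 1/36
  weight(Z=3) = 1/72
Total weight = 1/36 + 1/72 + 1/36 + 1/72 = 1/12
P(Z=0 | obs) = 1/36 / 1/12 = 1/3
P(Z=1 | obs) = 1/72 / 1/12 = 1/6
P(Z=2 | obs) = 1/36 / 1/12 = 1/3
P(Z=3 | obs) = 1/72 / 1/12 = 1/6

P(Z=0) = 1/3, P(Z=1) = 1/6, P(Z=2) = 1/3, P(Z=3) = 1/6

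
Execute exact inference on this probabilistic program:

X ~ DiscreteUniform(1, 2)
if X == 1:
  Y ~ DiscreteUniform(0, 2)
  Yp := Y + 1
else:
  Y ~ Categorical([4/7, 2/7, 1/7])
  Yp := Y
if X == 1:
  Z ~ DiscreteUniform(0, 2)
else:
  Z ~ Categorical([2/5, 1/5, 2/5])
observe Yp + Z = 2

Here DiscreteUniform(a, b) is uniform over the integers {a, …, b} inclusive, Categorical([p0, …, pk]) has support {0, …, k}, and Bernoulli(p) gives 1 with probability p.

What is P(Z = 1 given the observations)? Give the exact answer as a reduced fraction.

Enumerate traces; 5 have nonzero weight after conditioning:
  (X=1, Y=0, Z=1) weight 1/18
  (X=1, Y=1, Z=0) weight 1/18
  (X=2, Y=0, Z=2) weight 4/35
  (X=2, Y=1, Z=1) weight 1/35
  (X=2, Y=2, Z=0) weight 1/35
Group by Z:
  weight(Z=0) = 53/630
  weight(Z=1) = 53/630
  weight(Z=2) = 4/35
Total weight = 53/630 + 53/630 + 4/35 = 89/315
P(Z=0 | obs) = 53/630 / 89/315 = 53/178
P(Z=1 | obs) = 53/630 / 89/315 = 53/178
P(Z=2 | obs) = 4/35 / 89/315 = 36/89

P(Z = 1 | obs) = 53/178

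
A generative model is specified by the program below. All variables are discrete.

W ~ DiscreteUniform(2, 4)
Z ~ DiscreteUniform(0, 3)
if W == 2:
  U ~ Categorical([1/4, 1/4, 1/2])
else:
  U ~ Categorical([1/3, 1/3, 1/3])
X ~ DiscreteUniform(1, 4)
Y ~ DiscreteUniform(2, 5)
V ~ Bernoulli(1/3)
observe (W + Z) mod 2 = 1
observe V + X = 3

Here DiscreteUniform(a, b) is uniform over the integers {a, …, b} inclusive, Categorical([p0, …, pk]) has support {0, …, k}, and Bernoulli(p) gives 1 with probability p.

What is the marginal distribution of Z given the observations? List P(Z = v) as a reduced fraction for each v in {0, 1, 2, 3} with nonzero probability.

Enumerate traces; 144 have nonzero weight after conditioning:
  (W=2, Z=1, U=0, X=2, Y=2, V=1) weight 1/2304
  (W=2, Z=1, U=0, X=2, Y=3, V=1) weight 1/2304
  (W=2, Z=1, U=0, X=2, Y=4, V=1) weight 1/2304
  (W=2, Z=1, U=0, X=2, Y=5, V=1) weight 1/2304
  (W=2, Z=1, U=0, X=3, Y=2, V=0) weight 1/1152
  (W=2, Z=1, U=0, X=3, Y=3, V=0) weight 1/1152
  (W=2, Z=1, U=0, X=3, Y=4, V=0) weight 1/1152
  (W=2, Z=1, U=0, X=3, Y=5, V=0) weight 1/1152
  (W=2, Z=3, U=0, X=2, Y=2, V=1) weight 1/2304
  (W=3, Z=0, U=0, X=2, Y=2, V=1) weight 1/1728
  … 134 more
Group by Z:
  weight(Z=0) = 1/48
  weight(Z=1) = 1/24
  weight(Z=2) = 1/48
  weight(Z=3) = 1/24
Total weight = 1/48 + 1/24 + 1/48 + 1/24 = 1/8
P(Z=0 | obs) = 1/48 / 1/8 = 1/6
P(Z=1 | obs) = 1/24 / 1/8 = 1/3
P(Z=2 | obs) = 1/48 / 1/8 = 1/6
P(Z=3 | obs) = 1/24 / 1/8 = 1/3

P(Z=0) = 1/6, P(Z=1) = 1/3, P(Z=2) = 1/6, P(Z=3) = 1/3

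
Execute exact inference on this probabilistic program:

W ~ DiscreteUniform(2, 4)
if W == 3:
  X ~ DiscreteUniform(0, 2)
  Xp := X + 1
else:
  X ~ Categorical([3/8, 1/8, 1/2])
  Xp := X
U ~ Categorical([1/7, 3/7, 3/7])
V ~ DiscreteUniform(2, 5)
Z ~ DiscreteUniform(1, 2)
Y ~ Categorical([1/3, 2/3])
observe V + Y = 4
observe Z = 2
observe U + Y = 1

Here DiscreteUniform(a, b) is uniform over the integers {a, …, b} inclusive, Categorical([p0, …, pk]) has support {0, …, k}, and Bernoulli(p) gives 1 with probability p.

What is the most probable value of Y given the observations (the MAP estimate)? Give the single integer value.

Enumerate traces; 18 have nonzero weight after conditioning:
  (W=2, X=0, U=0, V=3, Z=2, Y=1) weight 1/672
  (W=2, X=0, U=1, V=4, Z=2, Y=0) weight 1/448
  (W=2, X=1, U=0, V=3, Z=2, Y=1) weight 1/2016
  (W=2, X=1, U=1, V=4, Z=2, Y=0) weight 1/1344
  (W=2, X=2, U=0, V=3, Z=2, Y=1) weight 1/504
  (W=2, X=2, U=1, V=4, Z=2, Y=0) weight 1/336
  (W=3, X=0, U=0, V=3, Z=2, Y=1) weight 1/756
  (W=3, X=0, U=1, V=4, Z=2, Y=0) weight 1/504
  … 10 more
Group by Y:
  weight(Y=0) = 1/56
  weight(Y=1) = 1/84
Total weight = 1/56 + 1/84 = 5/168
P(Y=0 | obs) = 1/56 / 5/168 = 3/5
P(Y=1 | obs) = 1/84 / 5/168 = 2/5
argmax = 0

argmax_v P(Y = v | obs) = 0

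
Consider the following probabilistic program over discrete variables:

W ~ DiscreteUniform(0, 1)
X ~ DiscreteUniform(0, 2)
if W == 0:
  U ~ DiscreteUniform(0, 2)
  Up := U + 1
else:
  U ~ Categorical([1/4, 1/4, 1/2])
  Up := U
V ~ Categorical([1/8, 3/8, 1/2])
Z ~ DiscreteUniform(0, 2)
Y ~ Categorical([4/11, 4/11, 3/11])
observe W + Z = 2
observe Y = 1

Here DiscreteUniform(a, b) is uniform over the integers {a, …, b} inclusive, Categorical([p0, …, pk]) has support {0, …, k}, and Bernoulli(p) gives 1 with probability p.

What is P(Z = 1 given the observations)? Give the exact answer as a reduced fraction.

P(Z = 1 | obs) = 1/2

Enumerate traces; 54 have nonzero weight after conditioning:
  (W=0, X=0, U=0, V=0, Z=2, Y=1) weight 1/1188
  (W=0, X=0, U=0, V=1, Z=2, Y=1) weight 1/396
  (W=0, X=0, U=0, V=2, Z=2, Y=1) weight 1/297
  (W=0, X=0, U=1, V=0, Z=2, Y=1) weight 1/1188
  (W=0, X=0, U=1, V=1, Z=2, Y=1) weight 1/396
  (W=0, X=0, U=1, V=2, Z=2, Y=1) weight 1/297
  (W=0, X=0, U=2, V=0, Z=2, Y=1) weight 1/1188
  (W=0, X=0, U=2, V=1, Z=2, Y=1) weight 1/396
  (W=1, X=0, U=0, V=0, Z=1, Y=1) weight 1/1584
  … 45 more
Group by Z:
  weight(Z=1) = 2/33
  weight(Z=2) = 2/33
Total weight = 2/33 + 2/33 = 4/33
P(Z=1 | obs) = 2/33 / 4/33 = 1/2
P(Z=2 | obs) = 2/33 / 4/33 = 1/2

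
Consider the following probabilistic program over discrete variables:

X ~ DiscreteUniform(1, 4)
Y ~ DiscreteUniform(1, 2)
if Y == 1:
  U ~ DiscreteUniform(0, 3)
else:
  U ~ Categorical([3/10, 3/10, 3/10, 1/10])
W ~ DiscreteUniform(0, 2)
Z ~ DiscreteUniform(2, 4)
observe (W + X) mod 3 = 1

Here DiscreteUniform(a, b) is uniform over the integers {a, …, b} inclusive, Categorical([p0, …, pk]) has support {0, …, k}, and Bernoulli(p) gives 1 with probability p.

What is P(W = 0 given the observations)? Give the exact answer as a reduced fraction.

Enumerate traces; 96 have nonzero weight after conditioning:
  (X=1, Y=1, U=0, W=0, Z=2) weight 1/288
  (X=1, Y=1, U=0, W=0, Z=3) weight 1/288
  (X=1, Y=1, U=0, W=0, Z=4) weight 1/288
  (X=1, Y=1, U=1, W=0, Z=2) weight 1/288
  (X=1, Y=1, U=1, W=0, Z=3) weight 1/288
  (X=1, Y=1, U=1, W=0, Z=4) weight 1/288
  (X=1, Y=1, U=2, W=0, Z=2) weight 1/288
  (X=1, Y=1, U=2, W=0, Z=3) weight 1/288
  (X=2, Y=1, U=0, W=2, Z=2) weight 1/288
  (X=3, Y=1, U=0, W=1, Z=2) weight 1/288
  … 86 more
Group by W:
  weight(W=0) = 1/6
  weight(W=1) = 1/12
  weight(W=2) = 1/12
Total weight = 1/6 + 1/12 + 1/12 = 1/3
P(W=0 | obs) = 1/6 / 1/3 = 1/2
P(W=1 | obs) = 1/12 / 1/3 = 1/4
P(W=2 | obs) = 1/12 / 1/3 = 1/4

P(W = 0 | obs) = 1/2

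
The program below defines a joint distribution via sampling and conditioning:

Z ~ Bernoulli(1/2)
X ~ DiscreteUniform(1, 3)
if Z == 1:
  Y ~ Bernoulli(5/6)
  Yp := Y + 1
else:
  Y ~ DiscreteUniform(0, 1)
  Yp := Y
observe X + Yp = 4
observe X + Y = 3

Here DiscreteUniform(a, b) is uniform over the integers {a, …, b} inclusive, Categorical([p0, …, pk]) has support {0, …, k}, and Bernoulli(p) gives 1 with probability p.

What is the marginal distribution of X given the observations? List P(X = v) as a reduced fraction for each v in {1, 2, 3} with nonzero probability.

P(X=2) = 5/6, P(X=3) = 1/6

Enumerate traces; 2 have nonzero weight after conditioning:
  (Z=1, X=2, Y=1) weight 5/36
  (Z=1, X=3, Y=0) weight 1/36
Group by X:
  weight(X=2) = 5/36
  weight(X=3) = 1/36
Total weight = 5/36 + 1/36 = 1/6
P(X=2 | obs) = 5/36 / 1/6 = 5/6
P(X=3 | obs) = 1/36 / 1/6 = 1/6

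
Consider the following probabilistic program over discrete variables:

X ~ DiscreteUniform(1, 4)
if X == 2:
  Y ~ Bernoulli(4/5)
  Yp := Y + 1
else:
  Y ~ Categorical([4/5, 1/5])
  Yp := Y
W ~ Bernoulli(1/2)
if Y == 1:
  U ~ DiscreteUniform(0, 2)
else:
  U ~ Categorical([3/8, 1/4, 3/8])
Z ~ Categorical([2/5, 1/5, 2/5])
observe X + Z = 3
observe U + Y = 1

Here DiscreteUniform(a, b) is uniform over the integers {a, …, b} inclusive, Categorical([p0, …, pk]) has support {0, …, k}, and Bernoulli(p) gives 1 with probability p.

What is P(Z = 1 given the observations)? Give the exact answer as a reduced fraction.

Enumerate traces; 12 have nonzero weight after conditioning:
  (X=1, Y=0, W=0, U=1, Z=2) weight 1/100
  (X=1, Y=0, W=1, U=1, Z=2) weight 1/100
  (X=1, Y=1, W=0, U=0, Z=2) weight 1/300
  (X=1, Y=1, W=1, U=0, Z=2) weight 1/300
  (X=2, Y=0, W=0, U=1, Z=1) weight 1/800
  (X=2, Y=0, W=1, U=1, Z=1) weight 1/800
  (X=2, Y=1, W=0, U=0, Z=1) weight 1/150
  (X=2, Y=1, W=1, U=0, Z=1) weight 1/150
  (X=3, Y=0, W=0, U=1, Z=0) weight 1/100
  … 3 more
Group by Z:
  weight(Z=0) = 2/75
  weight(Z=1) = 19/1200
  weight(Z=2) = 2/75
Total weight = 2/75 + 19/1200 + 2/75 = 83/1200
P(Z=0 | obs) = 2/75 / 83/1200 = 32/83
P(Z=1 | obs) = 19/1200 / 83/1200 = 19/83
P(Z=2 | obs) = 2/75 / 83/1200 = 32/83

P(Z = 1 | obs) = 19/83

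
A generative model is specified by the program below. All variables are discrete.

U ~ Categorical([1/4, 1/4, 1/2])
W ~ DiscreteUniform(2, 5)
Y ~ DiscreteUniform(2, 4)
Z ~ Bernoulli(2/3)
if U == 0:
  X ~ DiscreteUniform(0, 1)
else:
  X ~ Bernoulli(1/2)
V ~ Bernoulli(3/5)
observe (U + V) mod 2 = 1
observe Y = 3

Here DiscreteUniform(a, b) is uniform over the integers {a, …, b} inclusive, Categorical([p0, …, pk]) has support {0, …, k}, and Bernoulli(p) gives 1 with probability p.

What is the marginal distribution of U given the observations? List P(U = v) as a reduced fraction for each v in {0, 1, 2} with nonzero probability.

Enumerate traces; 48 have nonzero weight after conditioning:
  (U=0, W=2, Y=3, Z=0, X=0, V=1) weight 1/480
  (U=0, W=2, Y=3, Z=0, X=1, V=1) weight 1/480
  (U=0, W=2, Y=3, Z=1, X=0, V=1) weight 1/240
  (U=0, W=2, Y=3, Z=1, X=1, V=1) weight 1/240
  (U=0, W=3, Y=3, Z=0, X=0, V=1) weight 1/480
  (U=0, W=3, Y=3, Z=0, X=1, V=1) weight 1/480
  (U=0, W=3, Y=3, Z=1, X=0, V=1) weight 1/240
  (U=0, W=3, Y=3, Z=1, X=1, V=1) weight 1/240
  (U=1, W=2, Y=3, Z=0, X=0, V=0) weight 1/720
  (U=2, W=2, Y=3, Z=0, X=0, V=1) weight 1/240
  … 38 more
Group by U:
  weight(U=0) = 1/20
  weight(U=1) = 1/30
  weight(U=2) = 1/10
Total weight = 1/20 + 1/30 + 1/10 = 11/60
P(U=0 | obs) = 1/20 / 11/60 = 3/11
P(U=1 | obs) = 1/30 / 11/60 = 2/11
P(U=2 | obs) = 1/10 / 11/60 = 6/11

P(U=0) = 3/11, P(U=1) = 2/11, P(U=2) = 6/11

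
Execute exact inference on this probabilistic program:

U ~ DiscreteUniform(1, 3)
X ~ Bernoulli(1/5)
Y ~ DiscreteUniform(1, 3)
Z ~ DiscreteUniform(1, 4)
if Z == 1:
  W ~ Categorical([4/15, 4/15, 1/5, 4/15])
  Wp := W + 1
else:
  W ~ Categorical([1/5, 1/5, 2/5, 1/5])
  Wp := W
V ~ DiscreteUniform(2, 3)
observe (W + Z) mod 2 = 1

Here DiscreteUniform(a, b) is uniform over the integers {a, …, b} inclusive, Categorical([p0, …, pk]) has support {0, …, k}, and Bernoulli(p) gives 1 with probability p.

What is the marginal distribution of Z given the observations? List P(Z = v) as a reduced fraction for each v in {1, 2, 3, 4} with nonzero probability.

Enumerate traces; 288 have nonzero weight after conditioning:
  (U=1, X=0, Y=1, Z=1, W=0, V=2) weight 2/675
  (U=1, X=0, Y=1, Z=1, W=0, V=3) weight 2/675
  (U=1, X=0, Y=1, Z=1, W=2, V=2) weight 1/450
  (U=1, X=0, Y=1, Z=1, W=2, V=3) weight 1/450
  (U=1, X=0, Y=1, Z=2, W=1, V=2) weight 1/450
  (U=1, X=0, Y=1, Z=2, W=1, V=3) weight 1/450
  (U=1, X=0, Y=1, Z=2, W=3, V=2) weight 1/450
  (U=1, X=0, Y=1, Z=2, W=3, V=3) weight 1/450
  (U=1, X=0, Y=1, Z=3, W=0, V=2) weight 1/450
  (U=1, X=0, Y=1, Z=4, W=1, V=2) weight 1/450
  … 278 more
Group by Z:
  weight(Z=1) = 7/60
  weight(Z=2) = 1/10
  weight(Z=3) = 3/20
  weight(Z=4) = 1/10
Total weight = 7/60 + 1/10 + 3/20 + 1/10 = 7/15
P(Z=1 | obs) = 7/60 / 7/15 = 1/4
P(Z=2 | obs) = 1/10 / 7/15 = 3/14
P(Z=3 | obs) = 3/20 / 7/15 = 9/28
P(Z=4 | obs) = 1/10 / 7/15 = 3/14

P(Z=1) = 1/4, P(Z=2) = 3/14, P(Z=3) = 9/28, P(Z=4) = 3/14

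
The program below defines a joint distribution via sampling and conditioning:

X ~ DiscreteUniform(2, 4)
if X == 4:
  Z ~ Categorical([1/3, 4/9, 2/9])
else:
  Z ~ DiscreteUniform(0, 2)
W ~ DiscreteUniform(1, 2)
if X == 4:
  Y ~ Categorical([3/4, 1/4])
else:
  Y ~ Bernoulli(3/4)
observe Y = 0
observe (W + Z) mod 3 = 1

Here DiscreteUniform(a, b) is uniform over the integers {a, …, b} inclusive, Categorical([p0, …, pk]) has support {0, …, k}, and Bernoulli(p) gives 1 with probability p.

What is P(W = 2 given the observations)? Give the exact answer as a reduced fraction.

Enumerate traces; 6 have nonzero weight after conditioning:
  (X=2, Z=0, W=1, Y=0) weight 1/72
  (X=2, Z=2, W=2, Y=0) weight 1/72
  (X=3, Z=0, W=1, Y=0) weight 1/72
  (X=3, Z=2, W=2, Y=0) weight 1/72
  (X=4, Z=0, W=1, Y=0) weight 1/24
  (X=4, Z=2, W=2, Y=0) weight 1/36
Group by W:
  weight(W=1) = 5/72
  weight(W=2) = 1/18
Total weight = 5/72 + 1/18 = 1/8
P(W=1 | obs) = 5/72 / 1/8 = 5/9
P(W=2 | obs) = 1/18 / 1/8 = 4/9

P(W = 2 | obs) = 4/9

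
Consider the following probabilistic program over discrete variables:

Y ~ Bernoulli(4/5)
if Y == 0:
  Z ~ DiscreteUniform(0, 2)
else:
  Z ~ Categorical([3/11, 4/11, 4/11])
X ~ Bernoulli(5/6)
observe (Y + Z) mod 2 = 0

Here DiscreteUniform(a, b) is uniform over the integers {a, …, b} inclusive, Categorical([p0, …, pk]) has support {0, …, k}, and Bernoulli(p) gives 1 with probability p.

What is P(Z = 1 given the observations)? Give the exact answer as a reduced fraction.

P(Z = 1 | obs) = 24/35

Enumerate traces; 6 have nonzero weight after conditioning:
  (Y=0, Z=0, X=0) weight 1/90
  (Y=0, Z=0, X=1) weight 1/18
  (Y=0, Z=2, X=0) weight 1/90
  (Y=0, Z=2, X=1) weight 1/18
  (Y=1, Z=1, X=0) weight 8/165
  (Y=1, Z=1, X=1) weight 8/33
Group by Z:
  weight(Z=0) = 1/15
  weight(Z=1) = 16/55
  weight(Z=2) = 1/15
Total weight = 1/15 + 16/55 + 1/15 = 14/33
P(Z=0 | obs) = 1/15 / 14/33 = 11/70
P(Z=1 | obs) = 16/55 / 14/33 = 24/35
P(Z=2 | obs) = 1/15 / 14/33 = 11/70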